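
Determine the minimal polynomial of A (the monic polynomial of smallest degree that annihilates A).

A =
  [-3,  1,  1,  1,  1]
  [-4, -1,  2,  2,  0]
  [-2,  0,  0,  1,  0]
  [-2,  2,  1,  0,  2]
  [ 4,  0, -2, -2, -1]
x^2 + 2*x + 1

The characteristic polynomial is χ_A(x) = (x + 1)^5, so the eigenvalues are known. The minimal polynomial is
  m_A(x) = Π_λ (x − λ)^{k_λ}
where k_λ is the size of the *largest* Jordan block for λ (equivalently, the smallest k with (A − λI)^k v = 0 for every generalised eigenvector v of λ).

  λ = -1: largest Jordan block has size 2, contributing (x + 1)^2

So m_A(x) = (x + 1)^2 = x^2 + 2*x + 1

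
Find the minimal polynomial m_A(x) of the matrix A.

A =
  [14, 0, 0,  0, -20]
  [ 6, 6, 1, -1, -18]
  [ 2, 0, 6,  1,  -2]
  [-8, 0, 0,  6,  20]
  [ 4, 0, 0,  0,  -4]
x^4 - 22*x^3 + 180*x^2 - 648*x + 864

The characteristic polynomial is χ_A(x) = (x - 6)^4*(x - 4), so the eigenvalues are known. The minimal polynomial is
  m_A(x) = Π_λ (x − λ)^{k_λ}
where k_λ is the size of the *largest* Jordan block for λ (equivalently, the smallest k with (A − λI)^k v = 0 for every generalised eigenvector v of λ).

  λ = 4: largest Jordan block has size 1, contributing (x − 4)
  λ = 6: largest Jordan block has size 3, contributing (x − 6)^3

So m_A(x) = (x - 6)^3*(x - 4) = x^4 - 22*x^3 + 180*x^2 - 648*x + 864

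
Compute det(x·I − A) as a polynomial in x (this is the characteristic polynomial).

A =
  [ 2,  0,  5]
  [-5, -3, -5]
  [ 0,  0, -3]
x^3 + 4*x^2 - 3*x - 18

Expanding det(x·I − A) (e.g. by cofactor expansion or by noting that A is similar to its Jordan form J, which has the same characteristic polynomial as A) gives
  χ_A(x) = x^3 + 4*x^2 - 3*x - 18
which factors as (x - 2)*(x + 3)^2. The eigenvalues (with algebraic multiplicities) are λ = -3 with multiplicity 2, λ = 2 with multiplicity 1.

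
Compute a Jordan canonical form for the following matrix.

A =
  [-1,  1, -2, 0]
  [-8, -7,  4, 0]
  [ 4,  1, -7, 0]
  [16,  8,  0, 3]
J_2(-5) ⊕ J_1(-5) ⊕ J_1(3)

The characteristic polynomial is
  det(x·I − A) = x^4 + 12*x^3 + 30*x^2 - 100*x - 375 = (x - 3)*(x + 5)^3

Eigenvalues and multiplicities (the geometric multiplicity of λ is n − rank(A − λI), which equals the number of Jordan blocks for λ):
  λ = -5: algebraic multiplicity = 3, geometric multiplicity = 2
  λ = 3: algebraic multiplicity = 1, geometric multiplicity = 1

Determining the block sizes for each eigenvalue:
  λ = -5: 2 blocks summing to 3 forces exactly one block of size 2 and the rest size 1 → block sizes [2, 1]
  λ = 3: one block (gm = 1), so the single block has size am = 1 → block sizes [1]

Assembling the blocks gives a Jordan form
J =
  [-5,  1,  0, 0]
  [ 0, -5,  0, 0]
  [ 0,  0, -5, 0]
  [ 0,  0,  0, 3]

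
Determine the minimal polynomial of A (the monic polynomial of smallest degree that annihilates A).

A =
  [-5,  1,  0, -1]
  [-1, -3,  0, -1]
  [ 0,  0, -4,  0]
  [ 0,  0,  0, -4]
x^2 + 8*x + 16

The characteristic polynomial is χ_A(x) = (x + 4)^4, so the eigenvalues are known. The minimal polynomial is
  m_A(x) = Π_λ (x − λ)^{k_λ}
where k_λ is the size of the *largest* Jordan block for λ (equivalently, the smallest k with (A − λI)^k v = 0 for every generalised eigenvector v of λ).

  λ = -4: largest Jordan block has size 2, contributing (x + 4)^2

So m_A(x) = (x + 4)^2 = x^2 + 8*x + 16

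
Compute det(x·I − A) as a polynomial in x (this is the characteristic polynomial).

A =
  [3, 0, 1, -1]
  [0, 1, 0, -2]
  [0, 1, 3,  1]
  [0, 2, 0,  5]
x^4 - 12*x^3 + 54*x^2 - 108*x + 81

Expanding det(x·I − A) (e.g. by cofactor expansion or by noting that A is similar to its Jordan form J, which has the same characteristic polynomial as A) gives
  χ_A(x) = x^4 - 12*x^3 + 54*x^2 - 108*x + 81
which factors as (x - 3)^4. The eigenvalues (with algebraic multiplicities) are λ = 3 with multiplicity 4.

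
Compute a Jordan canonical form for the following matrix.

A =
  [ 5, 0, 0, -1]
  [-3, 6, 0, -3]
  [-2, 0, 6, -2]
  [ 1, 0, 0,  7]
J_2(6) ⊕ J_1(6) ⊕ J_1(6)

The characteristic polynomial is
  det(x·I − A) = x^4 - 24*x^3 + 216*x^2 - 864*x + 1296 = (x - 6)^4

Eigenvalues and multiplicities (the geometric multiplicity of λ is n − rank(A − λI), which equals the number of Jordan blocks for λ):
  λ = 6: algebraic multiplicity = 4, geometric multiplicity = 3

Determining the block sizes for each eigenvalue:
  λ = 6: 3 blocks summing to 4 forces exactly one block of size 2 and the rest size 1 → block sizes [2, 1, 1]

Assembling the blocks gives a Jordan form
J =
  [6, 1, 0, 0]
  [0, 6, 0, 0]
  [0, 0, 6, 0]
  [0, 0, 0, 6]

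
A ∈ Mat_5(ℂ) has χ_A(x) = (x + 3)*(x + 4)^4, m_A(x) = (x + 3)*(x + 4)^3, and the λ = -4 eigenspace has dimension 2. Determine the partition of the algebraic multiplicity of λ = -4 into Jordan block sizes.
Block sizes for λ = -4: [3, 1]

Step 1 — from the characteristic polynomial, algebraic multiplicity of λ = -4 is 4. From dim ker(A − (-4)·I) = 2, there are exactly 2 Jordan blocks for λ = -4.
Step 2 — from the minimal polynomial, the factor (x + 4)^3 tells us the largest block for λ = -4 has size 3.
Step 3 — with total size 4, 2 blocks, and largest block 3, the block sizes (in nonincreasing order) are [3, 1].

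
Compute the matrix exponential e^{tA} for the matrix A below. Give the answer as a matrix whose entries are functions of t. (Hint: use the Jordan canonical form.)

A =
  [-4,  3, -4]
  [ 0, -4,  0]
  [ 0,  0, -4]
e^{tA} =
  [exp(-4*t), 3*t*exp(-4*t), -4*t*exp(-4*t)]
  [0, exp(-4*t), 0]
  [0, 0, exp(-4*t)]

Strategy: write A = P · J · P⁻¹ where J is a Jordan canonical form, so e^{tA} = P · e^{tJ} · P⁻¹, and e^{tJ} can be computed block-by-block.

A has Jordan form
J =
  [-4,  1,  0]
  [ 0, -4,  0]
  [ 0,  0, -4]
(up to reordering of blocks).

Per-block formulas:
  For a 1×1 block at λ = -4: exp(t · [-4]) = [e^(-4t)].
  For a 2×2 Jordan block J_2(-4): exp(t · J_2(-4)) = e^(-4t)·(I + t·N), where N is the 2×2 nilpotent shift.

After assembling e^{tJ} and conjugating by P, we get:

e^{tA} =
  [exp(-4*t), 3*t*exp(-4*t), -4*t*exp(-4*t)]
  [0, exp(-4*t), 0]
  [0, 0, exp(-4*t)]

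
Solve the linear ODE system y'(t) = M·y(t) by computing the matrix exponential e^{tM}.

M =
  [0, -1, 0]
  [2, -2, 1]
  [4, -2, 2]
e^{tM} =
  [1 - t^2, t^2 - t, -t^2/2]
  [2*t, 1 - 2*t, t]
  [2*t^2 + 4*t, -2*t^2 - 2*t, t^2 + 2*t + 1]

Strategy: write M = P · J · P⁻¹ where J is a Jordan canonical form, so e^{tM} = P · e^{tJ} · P⁻¹, and e^{tJ} can be computed block-by-block.

M has Jordan form
J =
  [0, 1, 0]
  [0, 0, 1]
  [0, 0, 0]
(up to reordering of blocks).

Per-block formulas:
  For a 3×3 Jordan block J_3(0): exp(t · J_3(0)) = e^(0t)·(I + t·N + (t^2/2)·N^2), where N is the 3×3 nilpotent shift.

After assembling e^{tJ} and conjugating by P, we get:

e^{tM} =
  [1 - t^2, t^2 - t, -t^2/2]
  [2*t, 1 - 2*t, t]
  [2*t^2 + 4*t, -2*t^2 - 2*t, t^2 + 2*t + 1]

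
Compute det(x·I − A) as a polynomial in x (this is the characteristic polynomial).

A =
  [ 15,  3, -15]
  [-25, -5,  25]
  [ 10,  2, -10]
x^3

Expanding det(x·I − A) (e.g. by cofactor expansion or by noting that A is similar to its Jordan form J, which has the same characteristic polynomial as A) gives
  χ_A(x) = x^3
which factors as x^3. The eigenvalues (with algebraic multiplicities) are λ = 0 with multiplicity 3.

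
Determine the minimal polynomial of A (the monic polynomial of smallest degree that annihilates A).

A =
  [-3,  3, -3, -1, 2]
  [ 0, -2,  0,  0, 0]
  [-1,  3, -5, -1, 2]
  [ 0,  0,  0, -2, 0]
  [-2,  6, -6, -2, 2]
x^2 + 4*x + 4

The characteristic polynomial is χ_A(x) = (x + 2)^5, so the eigenvalues are known. The minimal polynomial is
  m_A(x) = Π_λ (x − λ)^{k_λ}
where k_λ is the size of the *largest* Jordan block for λ (equivalently, the smallest k with (A − λI)^k v = 0 for every generalised eigenvector v of λ).

  λ = -2: largest Jordan block has size 2, contributing (x + 2)^2

So m_A(x) = (x + 2)^2 = x^2 + 4*x + 4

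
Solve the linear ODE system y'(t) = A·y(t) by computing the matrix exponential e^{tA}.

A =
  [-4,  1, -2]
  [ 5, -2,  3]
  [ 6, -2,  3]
e^{tA} =
  [t^2*exp(-t) - 3*t*exp(-t) + exp(-t), t*exp(-t), t^2*exp(-t)/2 - 2*t*exp(-t)]
  [-t^2*exp(-t) + 5*t*exp(-t), -t*exp(-t) + exp(-t), -t^2*exp(-t)/2 + 3*t*exp(-t)]
  [-2*t^2*exp(-t) + 6*t*exp(-t), -2*t*exp(-t), -t^2*exp(-t) + 4*t*exp(-t) + exp(-t)]

Strategy: write A = P · J · P⁻¹ where J is a Jordan canonical form, so e^{tA} = P · e^{tJ} · P⁻¹, and e^{tJ} can be computed block-by-block.

A has Jordan form
J =
  [-1,  1,  0]
  [ 0, -1,  1]
  [ 0,  0, -1]
(up to reordering of blocks).

Per-block formulas:
  For a 3×3 Jordan block J_3(-1): exp(t · J_3(-1)) = e^(-1t)·(I + t·N + (t^2/2)·N^2), where N is the 3×3 nilpotent shift.

After assembling e^{tJ} and conjugating by P, we get:

e^{tA} =
  [t^2*exp(-t) - 3*t*exp(-t) + exp(-t), t*exp(-t), t^2*exp(-t)/2 - 2*t*exp(-t)]
  [-t^2*exp(-t) + 5*t*exp(-t), -t*exp(-t) + exp(-t), -t^2*exp(-t)/2 + 3*t*exp(-t)]
  [-2*t^2*exp(-t) + 6*t*exp(-t), -2*t*exp(-t), -t^2*exp(-t) + 4*t*exp(-t) + exp(-t)]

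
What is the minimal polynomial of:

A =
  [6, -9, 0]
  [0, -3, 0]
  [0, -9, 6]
x^2 - 3*x - 18

The characteristic polynomial is χ_A(x) = (x - 6)^2*(x + 3), so the eigenvalues are known. The minimal polynomial is
  m_A(x) = Π_λ (x − λ)^{k_λ}
where k_λ is the size of the *largest* Jordan block for λ (equivalently, the smallest k with (A − λI)^k v = 0 for every generalised eigenvector v of λ).

  λ = -3: largest Jordan block has size 1, contributing (x + 3)
  λ = 6: largest Jordan block has size 1, contributing (x − 6)

So m_A(x) = (x - 6)*(x + 3) = x^2 - 3*x - 18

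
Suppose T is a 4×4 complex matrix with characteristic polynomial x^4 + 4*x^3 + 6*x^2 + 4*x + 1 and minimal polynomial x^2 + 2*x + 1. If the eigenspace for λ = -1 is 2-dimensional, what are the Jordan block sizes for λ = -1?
Block sizes for λ = -1: [2, 2]

Step 1 — from the characteristic polynomial, algebraic multiplicity of λ = -1 is 4. From dim ker(T − (-1)·I) = 2, there are exactly 2 Jordan blocks for λ = -1.
Step 2 — from the minimal polynomial, the factor (x + 1)^2 tells us the largest block for λ = -1 has size 2.
Step 3 — with total size 4, 2 blocks, and largest block 2, the block sizes (in nonincreasing order) are [2, 2].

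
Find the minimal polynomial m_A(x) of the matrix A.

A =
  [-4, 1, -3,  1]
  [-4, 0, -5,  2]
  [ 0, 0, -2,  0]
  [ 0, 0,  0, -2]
x^3 + 6*x^2 + 12*x + 8

The characteristic polynomial is χ_A(x) = (x + 2)^4, so the eigenvalues are known. The minimal polynomial is
  m_A(x) = Π_λ (x − λ)^{k_λ}
where k_λ is the size of the *largest* Jordan block for λ (equivalently, the smallest k with (A − λI)^k v = 0 for every generalised eigenvector v of λ).

  λ = -2: largest Jordan block has size 3, contributing (x + 2)^3

So m_A(x) = (x + 2)^3 = x^3 + 6*x^2 + 12*x + 8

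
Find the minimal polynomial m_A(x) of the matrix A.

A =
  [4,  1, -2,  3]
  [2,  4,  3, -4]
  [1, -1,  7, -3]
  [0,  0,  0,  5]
x^3 - 15*x^2 + 75*x - 125

The characteristic polynomial is χ_A(x) = (x - 5)^4, so the eigenvalues are known. The minimal polynomial is
  m_A(x) = Π_λ (x − λ)^{k_λ}
where k_λ is the size of the *largest* Jordan block for λ (equivalently, the smallest k with (A − λI)^k v = 0 for every generalised eigenvector v of λ).

  λ = 5: largest Jordan block has size 3, contributing (x − 5)^3

So m_A(x) = (x - 5)^3 = x^3 - 15*x^2 + 75*x - 125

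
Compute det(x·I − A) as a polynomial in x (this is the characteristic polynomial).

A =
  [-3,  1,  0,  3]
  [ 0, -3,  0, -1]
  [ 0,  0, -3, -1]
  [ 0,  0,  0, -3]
x^4 + 12*x^3 + 54*x^2 + 108*x + 81

Expanding det(x·I − A) (e.g. by cofactor expansion or by noting that A is similar to its Jordan form J, which has the same characteristic polynomial as A) gives
  χ_A(x) = x^4 + 12*x^3 + 54*x^2 + 108*x + 81
which factors as (x + 3)^4. The eigenvalues (with algebraic multiplicities) are λ = -3 with multiplicity 4.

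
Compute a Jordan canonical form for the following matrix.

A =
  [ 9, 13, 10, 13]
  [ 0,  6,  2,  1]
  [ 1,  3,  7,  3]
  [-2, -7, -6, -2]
J_3(5) ⊕ J_1(5)

The characteristic polynomial is
  det(x·I − A) = x^4 - 20*x^3 + 150*x^2 - 500*x + 625 = (x - 5)^4

Eigenvalues and multiplicities (the geometric multiplicity of λ is n − rank(A − λI), which equals the number of Jordan blocks for λ):
  λ = 5: algebraic multiplicity = 4, geometric multiplicity = 2

Determining the block sizes for each eigenvalue:
  λ = 5: with am = 4 and gm = 2, the partition is not yet determined (e.g. several partitions of 4 into 2 parts exist). Let N = A − (5)·I. Computing rank(N^1) = 2, rank(N^2) = 1, rank(N^3) = 0; the number of blocks of size ≥ j is rank(N^{j−1}) − rank(N^j), giving [2, 1, 1]. So we have 1 block(s) of size 3, 1 block(s) of size 1 → block sizes [3, 1]

Assembling the blocks gives a Jordan form
J =
  [5, 1, 0, 0]
  [0, 5, 1, 0]
  [0, 0, 5, 0]
  [0, 0, 0, 5]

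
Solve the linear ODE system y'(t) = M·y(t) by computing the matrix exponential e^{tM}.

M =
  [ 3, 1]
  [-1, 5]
e^{tM} =
  [-t*exp(4*t) + exp(4*t), t*exp(4*t)]
  [-t*exp(4*t), t*exp(4*t) + exp(4*t)]

Strategy: write M = P · J · P⁻¹ where J is a Jordan canonical form, so e^{tM} = P · e^{tJ} · P⁻¹, and e^{tJ} can be computed block-by-block.

M has Jordan form
J =
  [4, 1]
  [0, 4]
(up to reordering of blocks).

Per-block formulas:
  For a 2×2 Jordan block J_2(4): exp(t · J_2(4)) = e^(4t)·(I + t·N), where N is the 2×2 nilpotent shift.

After assembling e^{tJ} and conjugating by P, we get:

e^{tM} =
  [-t*exp(4*t) + exp(4*t), t*exp(4*t)]
  [-t*exp(4*t), t*exp(4*t) + exp(4*t)]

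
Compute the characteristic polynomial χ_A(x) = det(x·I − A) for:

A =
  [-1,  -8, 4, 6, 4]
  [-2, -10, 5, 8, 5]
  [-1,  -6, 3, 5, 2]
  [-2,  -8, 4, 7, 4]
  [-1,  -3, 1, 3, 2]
x^5 - x^4 - 2*x^3 + 2*x^2 + x - 1

Expanding det(x·I − A) (e.g. by cofactor expansion or by noting that A is similar to its Jordan form J, which has the same characteristic polynomial as A) gives
  χ_A(x) = x^5 - x^4 - 2*x^3 + 2*x^2 + x - 1
which factors as (x - 1)^3*(x + 1)^2. The eigenvalues (with algebraic multiplicities) are λ = -1 with multiplicity 2, λ = 1 with multiplicity 3.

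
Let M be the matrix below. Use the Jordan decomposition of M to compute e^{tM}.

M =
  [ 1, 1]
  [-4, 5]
e^{tM} =
  [-2*t*exp(3*t) + exp(3*t), t*exp(3*t)]
  [-4*t*exp(3*t), 2*t*exp(3*t) + exp(3*t)]

Strategy: write M = P · J · P⁻¹ where J is a Jordan canonical form, so e^{tM} = P · e^{tJ} · P⁻¹, and e^{tJ} can be computed block-by-block.

M has Jordan form
J =
  [3, 1]
  [0, 3]
(up to reordering of blocks).

Per-block formulas:
  For a 2×2 Jordan block J_2(3): exp(t · J_2(3)) = e^(3t)·(I + t·N), where N is the 2×2 nilpotent shift.

After assembling e^{tJ} and conjugating by P, we get:

e^{tM} =
  [-2*t*exp(3*t) + exp(3*t), t*exp(3*t)]
  [-4*t*exp(3*t), 2*t*exp(3*t) + exp(3*t)]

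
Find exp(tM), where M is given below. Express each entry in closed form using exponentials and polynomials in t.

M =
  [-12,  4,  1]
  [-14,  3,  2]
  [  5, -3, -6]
e^{tM} =
  [-t^2*exp(-5*t) - 7*t*exp(-5*t) + exp(-5*t), t^2*exp(-5*t)/2 + 4*t*exp(-5*t), t*exp(-5*t)]
  [-2*t^2*exp(-5*t) - 14*t*exp(-5*t), t^2*exp(-5*t) + 8*t*exp(-5*t) + exp(-5*t), 2*t*exp(-5*t)]
  [t^2*exp(-5*t) + 5*t*exp(-5*t), -t^2*exp(-5*t)/2 - 3*t*exp(-5*t), -t*exp(-5*t) + exp(-5*t)]

Strategy: write M = P · J · P⁻¹ where J is a Jordan canonical form, so e^{tM} = P · e^{tJ} · P⁻¹, and e^{tJ} can be computed block-by-block.

M has Jordan form
J =
  [-5,  1,  0]
  [ 0, -5,  1]
  [ 0,  0, -5]
(up to reordering of blocks).

Per-block formulas:
  For a 3×3 Jordan block J_3(-5): exp(t · J_3(-5)) = e^(-5t)·(I + t·N + (t^2/2)·N^2), where N is the 3×3 nilpotent shift.

After assembling e^{tJ} and conjugating by P, we get:

e^{tM} =
  [-t^2*exp(-5*t) - 7*t*exp(-5*t) + exp(-5*t), t^2*exp(-5*t)/2 + 4*t*exp(-5*t), t*exp(-5*t)]
  [-2*t^2*exp(-5*t) - 14*t*exp(-5*t), t^2*exp(-5*t) + 8*t*exp(-5*t) + exp(-5*t), 2*t*exp(-5*t)]
  [t^2*exp(-5*t) + 5*t*exp(-5*t), -t^2*exp(-5*t)/2 - 3*t*exp(-5*t), -t*exp(-5*t) + exp(-5*t)]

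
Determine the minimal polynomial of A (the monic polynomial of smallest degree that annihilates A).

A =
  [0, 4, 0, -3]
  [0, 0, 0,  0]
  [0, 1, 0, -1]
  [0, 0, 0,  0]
x^2

The characteristic polynomial is χ_A(x) = x^4, so the eigenvalues are known. The minimal polynomial is
  m_A(x) = Π_λ (x − λ)^{k_λ}
where k_λ is the size of the *largest* Jordan block for λ (equivalently, the smallest k with (A − λI)^k v = 0 for every generalised eigenvector v of λ).

  λ = 0: largest Jordan block has size 2, contributing (x − 0)^2

So m_A(x) = x^2 = x^2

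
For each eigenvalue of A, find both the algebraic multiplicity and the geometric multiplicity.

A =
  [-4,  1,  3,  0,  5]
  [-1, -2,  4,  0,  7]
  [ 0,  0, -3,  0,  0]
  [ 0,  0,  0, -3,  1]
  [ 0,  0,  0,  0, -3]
λ = -3: alg = 5, geom = 2

Step 1 — factor the characteristic polynomial to read off the algebraic multiplicities:
  χ_A(x) = (x + 3)^5

Step 2 — compute geometric multiplicities via the rank-nullity identity g(λ) = n − rank(A − λI):
  rank(A − (-3)·I) = 3, so dim ker(A − (-3)·I) = n − 3 = 2

Summary:
  λ = -3: algebraic multiplicity = 5, geometric multiplicity = 2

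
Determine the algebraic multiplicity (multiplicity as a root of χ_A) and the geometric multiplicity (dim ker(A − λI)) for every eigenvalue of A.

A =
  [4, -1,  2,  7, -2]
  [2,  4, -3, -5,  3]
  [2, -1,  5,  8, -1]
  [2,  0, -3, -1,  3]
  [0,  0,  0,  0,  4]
λ = 0: alg = 1, geom = 1; λ = 4: alg = 4, geom = 2

Step 1 — factor the characteristic polynomial to read off the algebraic multiplicities:
  χ_A(x) = x*(x - 4)^4

Step 2 — compute geometric multiplicities via the rank-nullity identity g(λ) = n − rank(A − λI):
  rank(A − (0)·I) = 4, so dim ker(A − (0)·I) = n − 4 = 1
  rank(A − (4)·I) = 3, so dim ker(A − (4)·I) = n − 3 = 2

Summary:
  λ = 0: algebraic multiplicity = 1, geometric multiplicity = 1
  λ = 4: algebraic multiplicity = 4, geometric multiplicity = 2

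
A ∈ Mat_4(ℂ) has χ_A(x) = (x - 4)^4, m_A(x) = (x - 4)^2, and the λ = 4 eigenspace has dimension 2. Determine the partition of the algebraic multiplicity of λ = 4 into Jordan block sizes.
Block sizes for λ = 4: [2, 2]

Step 1 — from the characteristic polynomial, algebraic multiplicity of λ = 4 is 4. From dim ker(A − (4)·I) = 2, there are exactly 2 Jordan blocks for λ = 4.
Step 2 — from the minimal polynomial, the factor (x − 4)^2 tells us the largest block for λ = 4 has size 2.
Step 3 — with total size 4, 2 blocks, and largest block 2, the block sizes (in nonincreasing order) are [2, 2].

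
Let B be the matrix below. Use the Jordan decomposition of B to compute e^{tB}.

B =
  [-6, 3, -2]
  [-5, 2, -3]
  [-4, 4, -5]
e^{tB} =
  [t^2*exp(-3*t) - 3*t*exp(-3*t) + exp(-3*t), -t^2*exp(-3*t) + 3*t*exp(-3*t), t^2*exp(-3*t)/2 - 2*t*exp(-3*t)]
  [t^2*exp(-3*t) - 5*t*exp(-3*t), -t^2*exp(-3*t) + 5*t*exp(-3*t) + exp(-3*t), t^2*exp(-3*t)/2 - 3*t*exp(-3*t)]
  [-4*t*exp(-3*t), 4*t*exp(-3*t), -2*t*exp(-3*t) + exp(-3*t)]

Strategy: write B = P · J · P⁻¹ where J is a Jordan canonical form, so e^{tB} = P · e^{tJ} · P⁻¹, and e^{tJ} can be computed block-by-block.

B has Jordan form
J =
  [-3,  1,  0]
  [ 0, -3,  1]
  [ 0,  0, -3]
(up to reordering of blocks).

Per-block formulas:
  For a 3×3 Jordan block J_3(-3): exp(t · J_3(-3)) = e^(-3t)·(I + t·N + (t^2/2)·N^2), where N is the 3×3 nilpotent shift.

After assembling e^{tJ} and conjugating by P, we get:

e^{tB} =
  [t^2*exp(-3*t) - 3*t*exp(-3*t) + exp(-3*t), -t^2*exp(-3*t) + 3*t*exp(-3*t), t^2*exp(-3*t)/2 - 2*t*exp(-3*t)]
  [t^2*exp(-3*t) - 5*t*exp(-3*t), -t^2*exp(-3*t) + 5*t*exp(-3*t) + exp(-3*t), t^2*exp(-3*t)/2 - 3*t*exp(-3*t)]
  [-4*t*exp(-3*t), 4*t*exp(-3*t), -2*t*exp(-3*t) + exp(-3*t)]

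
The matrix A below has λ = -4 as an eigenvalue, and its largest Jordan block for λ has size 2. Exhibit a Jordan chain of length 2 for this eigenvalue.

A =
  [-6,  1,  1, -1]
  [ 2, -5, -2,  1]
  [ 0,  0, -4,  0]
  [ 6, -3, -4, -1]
A Jordan chain for λ = -4 of length 2:
v_1 = (-2, 2, 0, 6)ᵀ
v_2 = (1, 0, 0, 0)ᵀ

Let N = A − (-4)·I. We want v_2 with N^2 v_2 = 0 but N^1 v_2 ≠ 0; then v_{j-1} := N · v_j for j = 2, …, 2.

Pick v_2 = (1, 0, 0, 0)ᵀ.
Then v_1 = N · v_2 = (-2, 2, 0, 6)ᵀ.

Sanity check: (A − (-4)·I) v_1 = (0, 0, 0, 0)ᵀ = 0. ✓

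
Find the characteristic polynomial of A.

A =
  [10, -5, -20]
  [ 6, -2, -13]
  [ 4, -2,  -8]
x^3

Expanding det(x·I − A) (e.g. by cofactor expansion or by noting that A is similar to its Jordan form J, which has the same characteristic polynomial as A) gives
  χ_A(x) = x^3
which factors as x^3. The eigenvalues (with algebraic multiplicities) are λ = 0 with multiplicity 3.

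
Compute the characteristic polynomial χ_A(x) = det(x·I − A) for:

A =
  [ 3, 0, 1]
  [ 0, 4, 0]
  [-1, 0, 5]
x^3 - 12*x^2 + 48*x - 64

Expanding det(x·I − A) (e.g. by cofactor expansion or by noting that A is similar to its Jordan form J, which has the same characteristic polynomial as A) gives
  χ_A(x) = x^3 - 12*x^2 + 48*x - 64
which factors as (x - 4)^3. The eigenvalues (with algebraic multiplicities) are λ = 4 with multiplicity 3.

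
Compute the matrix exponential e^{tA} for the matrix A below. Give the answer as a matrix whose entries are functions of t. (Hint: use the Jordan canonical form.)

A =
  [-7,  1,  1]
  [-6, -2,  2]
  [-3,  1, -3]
e^{tA} =
  [-3*t*exp(-4*t) + exp(-4*t), t*exp(-4*t), t*exp(-4*t)]
  [-6*t*exp(-4*t), 2*t*exp(-4*t) + exp(-4*t), 2*t*exp(-4*t)]
  [-3*t*exp(-4*t), t*exp(-4*t), t*exp(-4*t) + exp(-4*t)]

Strategy: write A = P · J · P⁻¹ where J is a Jordan canonical form, so e^{tA} = P · e^{tJ} · P⁻¹, and e^{tJ} can be computed block-by-block.

A has Jordan form
J =
  [-4,  1,  0]
  [ 0, -4,  0]
  [ 0,  0, -4]
(up to reordering of blocks).

Per-block formulas:
  For a 2×2 Jordan block J_2(-4): exp(t · J_2(-4)) = e^(-4t)·(I + t·N), where N is the 2×2 nilpotent shift.
  For a 1×1 block at λ = -4: exp(t · [-4]) = [e^(-4t)].

After assembling e^{tJ} and conjugating by P, we get:

e^{tA} =
  [-3*t*exp(-4*t) + exp(-4*t), t*exp(-4*t), t*exp(-4*t)]
  [-6*t*exp(-4*t), 2*t*exp(-4*t) + exp(-4*t), 2*t*exp(-4*t)]
  [-3*t*exp(-4*t), t*exp(-4*t), t*exp(-4*t) + exp(-4*t)]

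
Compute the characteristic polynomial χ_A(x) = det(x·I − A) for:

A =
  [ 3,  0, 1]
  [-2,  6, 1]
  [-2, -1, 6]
x^3 - 15*x^2 + 75*x - 125

Expanding det(x·I − A) (e.g. by cofactor expansion or by noting that A is similar to its Jordan form J, which has the same characteristic polynomial as A) gives
  χ_A(x) = x^3 - 15*x^2 + 75*x - 125
which factors as (x - 5)^3. The eigenvalues (with algebraic multiplicities) are λ = 5 with multiplicity 3.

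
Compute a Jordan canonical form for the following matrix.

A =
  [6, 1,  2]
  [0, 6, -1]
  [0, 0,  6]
J_3(6)

The characteristic polynomial is
  det(x·I − A) = x^3 - 18*x^2 + 108*x - 216 = (x - 6)^3

Eigenvalues and multiplicities (the geometric multiplicity of λ is n − rank(A − λI), which equals the number of Jordan blocks for λ):
  λ = 6: algebraic multiplicity = 3, geometric multiplicity = 1

Determining the block sizes for each eigenvalue:
  λ = 6: one block (gm = 1), so the single block has size am = 3 → block sizes [3]

Assembling the blocks gives a Jordan form
J =
  [6, 1, 0]
  [0, 6, 1]
  [0, 0, 6]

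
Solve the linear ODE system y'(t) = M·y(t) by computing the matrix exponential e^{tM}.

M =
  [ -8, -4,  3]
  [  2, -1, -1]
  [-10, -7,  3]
e^{tM} =
  [-t^2*exp(-2*t) - 6*t*exp(-2*t) + exp(-2*t), -t^2*exp(-2*t)/2 - 4*t*exp(-2*t), t^2*exp(-2*t)/2 + 3*t*exp(-2*t)]
  [2*t*exp(-2*t), t*exp(-2*t) + exp(-2*t), -t*exp(-2*t)]
  [-2*t^2*exp(-2*t) - 10*t*exp(-2*t), -t^2*exp(-2*t) - 7*t*exp(-2*t), t^2*exp(-2*t) + 5*t*exp(-2*t) + exp(-2*t)]

Strategy: write M = P · J · P⁻¹ where J is a Jordan canonical form, so e^{tM} = P · e^{tJ} · P⁻¹, and e^{tJ} can be computed block-by-block.

M has Jordan form
J =
  [-2,  1,  0]
  [ 0, -2,  1]
  [ 0,  0, -2]
(up to reordering of blocks).

Per-block formulas:
  For a 3×3 Jordan block J_3(-2): exp(t · J_3(-2)) = e^(-2t)·(I + t·N + (t^2/2)·N^2), where N is the 3×3 nilpotent shift.

After assembling e^{tJ} and conjugating by P, we get:

e^{tM} =
  [-t^2*exp(-2*t) - 6*t*exp(-2*t) + exp(-2*t), -t^2*exp(-2*t)/2 - 4*t*exp(-2*t), t^2*exp(-2*t)/2 + 3*t*exp(-2*t)]
  [2*t*exp(-2*t), t*exp(-2*t) + exp(-2*t), -t*exp(-2*t)]
  [-2*t^2*exp(-2*t) - 10*t*exp(-2*t), -t^2*exp(-2*t) - 7*t*exp(-2*t), t^2*exp(-2*t) + 5*t*exp(-2*t) + exp(-2*t)]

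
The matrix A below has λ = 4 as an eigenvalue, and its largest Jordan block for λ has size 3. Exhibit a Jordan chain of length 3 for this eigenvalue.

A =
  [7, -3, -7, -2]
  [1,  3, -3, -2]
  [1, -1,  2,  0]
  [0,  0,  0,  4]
A Jordan chain for λ = 4 of length 3:
v_1 = (-1, -1, 0, 0)ᵀ
v_2 = (3, 1, 1, 0)ᵀ
v_3 = (1, 0, 0, 0)ᵀ

Let N = A − (4)·I. We want v_3 with N^3 v_3 = 0 but N^2 v_3 ≠ 0; then v_{j-1} := N · v_j for j = 3, …, 2.

Pick v_3 = (1, 0, 0, 0)ᵀ.
Then v_2 = N · v_3 = (3, 1, 1, 0)ᵀ.
Then v_1 = N · v_2 = (-1, -1, 0, 0)ᵀ.

Sanity check: (A − (4)·I) v_1 = (0, 0, 0, 0)ᵀ = 0. ✓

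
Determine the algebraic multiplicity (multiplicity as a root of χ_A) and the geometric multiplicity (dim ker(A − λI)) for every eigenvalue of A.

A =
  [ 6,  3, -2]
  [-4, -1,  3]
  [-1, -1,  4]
λ = 3: alg = 3, geom = 1

Step 1 — factor the characteristic polynomial to read off the algebraic multiplicities:
  χ_A(x) = (x - 3)^3

Step 2 — compute geometric multiplicities via the rank-nullity identity g(λ) = n − rank(A − λI):
  rank(A − (3)·I) = 2, so dim ker(A − (3)·I) = n − 2 = 1

Summary:
  λ = 3: algebraic multiplicity = 3, geometric multiplicity = 1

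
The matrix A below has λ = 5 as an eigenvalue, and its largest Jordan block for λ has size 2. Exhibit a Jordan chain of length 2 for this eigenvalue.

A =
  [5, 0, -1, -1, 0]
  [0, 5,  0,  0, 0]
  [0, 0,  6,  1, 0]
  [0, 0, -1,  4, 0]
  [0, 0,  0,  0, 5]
A Jordan chain for λ = 5 of length 2:
v_1 = (-1, 0, 1, -1, 0)ᵀ
v_2 = (0, 0, 1, 0, 0)ᵀ

Let N = A − (5)·I. We want v_2 with N^2 v_2 = 0 but N^1 v_2 ≠ 0; then v_{j-1} := N · v_j for j = 2, …, 2.

Pick v_2 = (0, 0, 1, 0, 0)ᵀ.
Then v_1 = N · v_2 = (-1, 0, 1, -1, 0)ᵀ.

Sanity check: (A − (5)·I) v_1 = (0, 0, 0, 0, 0)ᵀ = 0. ✓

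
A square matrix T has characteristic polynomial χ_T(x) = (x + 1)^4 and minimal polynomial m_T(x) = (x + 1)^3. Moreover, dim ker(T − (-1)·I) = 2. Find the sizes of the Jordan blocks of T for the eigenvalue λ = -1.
Block sizes for λ = -1: [3, 1]

Step 1 — from the characteristic polynomial, algebraic multiplicity of λ = -1 is 4. From dim ker(T − (-1)·I) = 2, there are exactly 2 Jordan blocks for λ = -1.
Step 2 — from the minimal polynomial, the factor (x + 1)^3 tells us the largest block for λ = -1 has size 3.
Step 3 — with total size 4, 2 blocks, and largest block 3, the block sizes (in nonincreasing order) are [3, 1].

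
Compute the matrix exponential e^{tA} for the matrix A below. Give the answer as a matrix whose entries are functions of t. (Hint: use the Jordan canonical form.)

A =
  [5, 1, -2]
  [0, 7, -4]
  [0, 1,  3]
e^{tA} =
  [exp(5*t), t*exp(5*t), -2*t*exp(5*t)]
  [0, 2*t*exp(5*t) + exp(5*t), -4*t*exp(5*t)]
  [0, t*exp(5*t), -2*t*exp(5*t) + exp(5*t)]

Strategy: write A = P · J · P⁻¹ where J is a Jordan canonical form, so e^{tA} = P · e^{tJ} · P⁻¹, and e^{tJ} can be computed block-by-block.

A has Jordan form
J =
  [5, 1, 0]
  [0, 5, 0]
  [0, 0, 5]
(up to reordering of blocks).

Per-block formulas:
  For a 1×1 block at λ = 5: exp(t · [5]) = [e^(5t)].
  For a 2×2 Jordan block J_2(5): exp(t · J_2(5)) = e^(5t)·(I + t·N), where N is the 2×2 nilpotent shift.

After assembling e^{tJ} and conjugating by P, we get:

e^{tA} =
  [exp(5*t), t*exp(5*t), -2*t*exp(5*t)]
  [0, 2*t*exp(5*t) + exp(5*t), -4*t*exp(5*t)]
  [0, t*exp(5*t), -2*t*exp(5*t) + exp(5*t)]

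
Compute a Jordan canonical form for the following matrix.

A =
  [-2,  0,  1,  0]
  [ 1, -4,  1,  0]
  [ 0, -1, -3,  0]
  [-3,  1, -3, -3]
J_3(-3) ⊕ J_1(-3)

The characteristic polynomial is
  det(x·I − A) = x^4 + 12*x^3 + 54*x^2 + 108*x + 81 = (x + 3)^4

Eigenvalues and multiplicities (the geometric multiplicity of λ is n − rank(A − λI), which equals the number of Jordan blocks for λ):
  λ = -3: algebraic multiplicity = 4, geometric multiplicity = 2

Determining the block sizes for each eigenvalue:
  λ = -3: with am = 4 and gm = 2, the partition is not yet determined (e.g. several partitions of 4 into 2 parts exist). Let N = A − (-3)·I. Computing rank(N^1) = 2, rank(N^2) = 1, rank(N^3) = 0; the number of blocks of size ≥ j is rank(N^{j−1}) − rank(N^j), giving [2, 1, 1]. So we have 1 block(s) of size 3, 1 block(s) of size 1 → block sizes [3, 1]

Assembling the blocks gives a Jordan form
J =
  [-3,  1,  0,  0]
  [ 0, -3,  1,  0]
  [ 0,  0, -3,  0]
  [ 0,  0,  0, -3]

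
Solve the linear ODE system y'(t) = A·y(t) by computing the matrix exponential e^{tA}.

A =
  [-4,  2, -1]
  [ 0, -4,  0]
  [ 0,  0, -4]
e^{tA} =
  [exp(-4*t), 2*t*exp(-4*t), -t*exp(-4*t)]
  [0, exp(-4*t), 0]
  [0, 0, exp(-4*t)]

Strategy: write A = P · J · P⁻¹ where J is a Jordan canonical form, so e^{tA} = P · e^{tJ} · P⁻¹, and e^{tJ} can be computed block-by-block.

A has Jordan form
J =
  [-4,  1,  0]
  [ 0, -4,  0]
  [ 0,  0, -4]
(up to reordering of blocks).

Per-block formulas:
  For a 2×2 Jordan block J_2(-4): exp(t · J_2(-4)) = e^(-4t)·(I + t·N), where N is the 2×2 nilpotent shift.
  For a 1×1 block at λ = -4: exp(t · [-4]) = [e^(-4t)].

After assembling e^{tJ} and conjugating by P, we get:

e^{tA} =
  [exp(-4*t), 2*t*exp(-4*t), -t*exp(-4*t)]
  [0, exp(-4*t), 0]
  [0, 0, exp(-4*t)]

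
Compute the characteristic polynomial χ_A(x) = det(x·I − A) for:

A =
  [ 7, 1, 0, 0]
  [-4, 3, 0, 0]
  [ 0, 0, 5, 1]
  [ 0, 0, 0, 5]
x^4 - 20*x^3 + 150*x^2 - 500*x + 625

Expanding det(x·I − A) (e.g. by cofactor expansion or by noting that A is similar to its Jordan form J, which has the same characteristic polynomial as A) gives
  χ_A(x) = x^4 - 20*x^3 + 150*x^2 - 500*x + 625
which factors as (x - 5)^4. The eigenvalues (with algebraic multiplicities) are λ = 5 with multiplicity 4.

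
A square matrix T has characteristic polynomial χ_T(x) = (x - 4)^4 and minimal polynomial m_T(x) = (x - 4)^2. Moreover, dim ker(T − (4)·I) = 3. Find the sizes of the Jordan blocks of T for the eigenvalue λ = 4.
Block sizes for λ = 4: [2, 1, 1]

Step 1 — from the characteristic polynomial, algebraic multiplicity of λ = 4 is 4. From dim ker(T − (4)·I) = 3, there are exactly 3 Jordan blocks for λ = 4.
Step 2 — from the minimal polynomial, the factor (x − 4)^2 tells us the largest block for λ = 4 has size 2.
Step 3 — with total size 4, 3 blocks, and largest block 2, the block sizes (in nonincreasing order) are [2, 1, 1].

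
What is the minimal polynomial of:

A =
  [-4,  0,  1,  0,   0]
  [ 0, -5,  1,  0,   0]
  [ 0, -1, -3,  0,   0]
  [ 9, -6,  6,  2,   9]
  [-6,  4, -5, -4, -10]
x^3 + 12*x^2 + 48*x + 64

The characteristic polynomial is χ_A(x) = (x + 4)^5, so the eigenvalues are known. The minimal polynomial is
  m_A(x) = Π_λ (x − λ)^{k_λ}
where k_λ is the size of the *largest* Jordan block for λ (equivalently, the smallest k with (A − λI)^k v = 0 for every generalised eigenvector v of λ).

  λ = -4: largest Jordan block has size 3, contributing (x + 4)^3

So m_A(x) = (x + 4)^3 = x^3 + 12*x^2 + 48*x + 64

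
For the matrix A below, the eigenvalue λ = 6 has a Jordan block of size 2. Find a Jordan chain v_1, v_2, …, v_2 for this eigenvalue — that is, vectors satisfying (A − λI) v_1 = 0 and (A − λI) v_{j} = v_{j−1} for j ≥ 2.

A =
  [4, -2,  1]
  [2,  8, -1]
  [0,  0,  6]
A Jordan chain for λ = 6 of length 2:
v_1 = (-2, 2, 0)ᵀ
v_2 = (1, 0, 0)ᵀ

Let N = A − (6)·I. We want v_2 with N^2 v_2 = 0 but N^1 v_2 ≠ 0; then v_{j-1} := N · v_j for j = 2, …, 2.

Pick v_2 = (1, 0, 0)ᵀ.
Then v_1 = N · v_2 = (-2, 2, 0)ᵀ.

Sanity check: (A − (6)·I) v_1 = (0, 0, 0)ᵀ = 0. ✓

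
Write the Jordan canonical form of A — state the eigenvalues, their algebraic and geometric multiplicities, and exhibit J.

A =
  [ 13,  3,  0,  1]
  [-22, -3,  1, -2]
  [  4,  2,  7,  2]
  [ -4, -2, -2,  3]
J_3(5) ⊕ J_1(5)

The characteristic polynomial is
  det(x·I − A) = x^4 - 20*x^3 + 150*x^2 - 500*x + 625 = (x - 5)^4

Eigenvalues and multiplicities (the geometric multiplicity of λ is n − rank(A − λI), which equals the number of Jordan blocks for λ):
  λ = 5: algebraic multiplicity = 4, geometric multiplicity = 2

Determining the block sizes for each eigenvalue:
  λ = 5: with am = 4 and gm = 2, the partition is not yet determined (e.g. several partitions of 4 into 2 parts exist). Let N = A − (5)·I. Computing rank(N^1) = 2, rank(N^2) = 1, rank(N^3) = 0; the number of blocks of size ≥ j is rank(N^{j−1}) − rank(N^j), giving [2, 1, 1]. So we have 1 block(s) of size 3, 1 block(s) of size 1 → block sizes [3, 1]

Assembling the blocks gives a Jordan form
J =
  [5, 1, 0, 0]
  [0, 5, 1, 0]
  [0, 0, 5, 0]
  [0, 0, 0, 5]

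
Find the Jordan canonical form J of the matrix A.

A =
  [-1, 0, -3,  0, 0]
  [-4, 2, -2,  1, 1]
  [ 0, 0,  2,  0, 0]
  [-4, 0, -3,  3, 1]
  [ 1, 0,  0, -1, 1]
J_1(-1) ⊕ J_2(2) ⊕ J_2(2)

The characteristic polynomial is
  det(x·I − A) = x^5 - 7*x^4 + 16*x^3 - 8*x^2 - 16*x + 16 = (x - 2)^4*(x + 1)

Eigenvalues and multiplicities (the geometric multiplicity of λ is n − rank(A − λI), which equals the number of Jordan blocks for λ):
  λ = -1: algebraic multiplicity = 1, geometric multiplicity = 1
  λ = 2: algebraic multiplicity = 4, geometric multiplicity = 2

Determining the block sizes for each eigenvalue:
  λ = -1: one block (gm = 1), so the single block has size am = 1 → block sizes [1]
  λ = 2: with am = 4 and gm = 2, the partition is not yet determined (e.g. several partitions of 4 into 2 parts exist). Let N = A − (2)·I. Computing rank(N^1) = 3, rank(N^2) = 1; the number of blocks of size ≥ j is rank(N^{j−1}) − rank(N^j), giving [2, 2]. So we have 2 block(s) of size 2 → block sizes [2, 2]

Assembling the blocks gives a Jordan form
J =
  [-1, 0, 0, 0, 0]
  [ 0, 2, 1, 0, 0]
  [ 0, 0, 2, 0, 0]
  [ 0, 0, 0, 2, 1]
  [ 0, 0, 0, 0, 2]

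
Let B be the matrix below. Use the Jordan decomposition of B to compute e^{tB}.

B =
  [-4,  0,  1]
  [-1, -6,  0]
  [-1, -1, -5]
e^{tB} =
  [t*exp(-5*t) + exp(-5*t), -t^2*exp(-5*t)/2, t^2*exp(-5*t)/2 + t*exp(-5*t)]
  [-t*exp(-5*t), t^2*exp(-5*t)/2 - t*exp(-5*t) + exp(-5*t), -t^2*exp(-5*t)/2]
  [-t*exp(-5*t), t^2*exp(-5*t)/2 - t*exp(-5*t), -t^2*exp(-5*t)/2 + exp(-5*t)]

Strategy: write B = P · J · P⁻¹ where J is a Jordan canonical form, so e^{tB} = P · e^{tJ} · P⁻¹, and e^{tJ} can be computed block-by-block.

B has Jordan form
J =
  [-5,  1,  0]
  [ 0, -5,  1]
  [ 0,  0, -5]
(up to reordering of blocks).

Per-block formulas:
  For a 3×3 Jordan block J_3(-5): exp(t · J_3(-5)) = e^(-5t)·(I + t·N + (t^2/2)·N^2), where N is the 3×3 nilpotent shift.

After assembling e^{tJ} and conjugating by P, we get:

e^{tB} =
  [t*exp(-5*t) + exp(-5*t), -t^2*exp(-5*t)/2, t^2*exp(-5*t)/2 + t*exp(-5*t)]
  [-t*exp(-5*t), t^2*exp(-5*t)/2 - t*exp(-5*t) + exp(-5*t), -t^2*exp(-5*t)/2]
  [-t*exp(-5*t), t^2*exp(-5*t)/2 - t*exp(-5*t), -t^2*exp(-5*t)/2 + exp(-5*t)]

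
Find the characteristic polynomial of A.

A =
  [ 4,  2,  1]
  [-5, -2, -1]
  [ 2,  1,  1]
x^3 - 3*x^2 + 3*x - 1

Expanding det(x·I − A) (e.g. by cofactor expansion or by noting that A is similar to its Jordan form J, which has the same characteristic polynomial as A) gives
  χ_A(x) = x^3 - 3*x^2 + 3*x - 1
which factors as (x - 1)^3. The eigenvalues (with algebraic multiplicities) are λ = 1 with multiplicity 3.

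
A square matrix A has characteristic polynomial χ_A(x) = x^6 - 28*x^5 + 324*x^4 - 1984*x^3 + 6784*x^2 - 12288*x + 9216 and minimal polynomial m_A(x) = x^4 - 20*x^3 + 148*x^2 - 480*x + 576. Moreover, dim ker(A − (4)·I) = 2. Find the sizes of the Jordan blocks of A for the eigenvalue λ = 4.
Block sizes for λ = 4: [2, 2]

Step 1 — from the characteristic polynomial, algebraic multiplicity of λ = 4 is 4. From dim ker(A − (4)·I) = 2, there are exactly 2 Jordan blocks for λ = 4.
Step 2 — from the minimal polynomial, the factor (x − 4)^2 tells us the largest block for λ = 4 has size 2.
Step 3 — with total size 4, 2 blocks, and largest block 2, the block sizes (in nonincreasing order) are [2, 2].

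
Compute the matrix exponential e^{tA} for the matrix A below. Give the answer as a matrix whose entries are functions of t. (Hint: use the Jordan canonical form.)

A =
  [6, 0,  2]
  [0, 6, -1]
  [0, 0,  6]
e^{tA} =
  [exp(6*t), 0, 2*t*exp(6*t)]
  [0, exp(6*t), -t*exp(6*t)]
  [0, 0, exp(6*t)]

Strategy: write A = P · J · P⁻¹ where J is a Jordan canonical form, so e^{tA} = P · e^{tJ} · P⁻¹, and e^{tJ} can be computed block-by-block.

A has Jordan form
J =
  [6, 1, 0]
  [0, 6, 0]
  [0, 0, 6]
(up to reordering of blocks).

Per-block formulas:
  For a 1×1 block at λ = 6: exp(t · [6]) = [e^(6t)].
  For a 2×2 Jordan block J_2(6): exp(t · J_2(6)) = e^(6t)·(I + t·N), where N is the 2×2 nilpotent shift.

After assembling e^{tJ} and conjugating by P, we get:

e^{tA} =
  [exp(6*t), 0, 2*t*exp(6*t)]
  [0, exp(6*t), -t*exp(6*t)]
  [0, 0, exp(6*t)]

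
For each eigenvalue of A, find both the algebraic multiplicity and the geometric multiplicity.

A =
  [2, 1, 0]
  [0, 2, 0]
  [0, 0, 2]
λ = 2: alg = 3, geom = 2

Step 1 — factor the characteristic polynomial to read off the algebraic multiplicities:
  χ_A(x) = (x - 2)^3

Step 2 — compute geometric multiplicities via the rank-nullity identity g(λ) = n − rank(A − λI):
  rank(A − (2)·I) = 1, so dim ker(A − (2)·I) = n − 1 = 2

Summary:
  λ = 2: algebraic multiplicity = 3, geometric multiplicity = 2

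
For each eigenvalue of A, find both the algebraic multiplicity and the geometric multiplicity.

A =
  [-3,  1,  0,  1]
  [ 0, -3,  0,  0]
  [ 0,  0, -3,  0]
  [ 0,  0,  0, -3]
λ = -3: alg = 4, geom = 3

Step 1 — factor the characteristic polynomial to read off the algebraic multiplicities:
  χ_A(x) = (x + 3)^4

Step 2 — compute geometric multiplicities via the rank-nullity identity g(λ) = n − rank(A − λI):
  rank(A − (-3)·I) = 1, so dim ker(A − (-3)·I) = n − 1 = 3

Summary:
  λ = -3: algebraic multiplicity = 4, geometric multiplicity = 3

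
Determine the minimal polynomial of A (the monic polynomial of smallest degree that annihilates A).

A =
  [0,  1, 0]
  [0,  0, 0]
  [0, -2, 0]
x^2

The characteristic polynomial is χ_A(x) = x^3, so the eigenvalues are known. The minimal polynomial is
  m_A(x) = Π_λ (x − λ)^{k_λ}
where k_λ is the size of the *largest* Jordan block for λ (equivalently, the smallest k with (A − λI)^k v = 0 for every generalised eigenvector v of λ).

  λ = 0: largest Jordan block has size 2, contributing (x − 0)^2

So m_A(x) = x^2 = x^2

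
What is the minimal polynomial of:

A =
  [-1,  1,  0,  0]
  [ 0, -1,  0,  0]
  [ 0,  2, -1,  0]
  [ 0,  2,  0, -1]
x^2 + 2*x + 1

The characteristic polynomial is χ_A(x) = (x + 1)^4, so the eigenvalues are known. The minimal polynomial is
  m_A(x) = Π_λ (x − λ)^{k_λ}
where k_λ is the size of the *largest* Jordan block for λ (equivalently, the smallest k with (A − λI)^k v = 0 for every generalised eigenvector v of λ).

  λ = -1: largest Jordan block has size 2, contributing (x + 1)^2

So m_A(x) = (x + 1)^2 = x^2 + 2*x + 1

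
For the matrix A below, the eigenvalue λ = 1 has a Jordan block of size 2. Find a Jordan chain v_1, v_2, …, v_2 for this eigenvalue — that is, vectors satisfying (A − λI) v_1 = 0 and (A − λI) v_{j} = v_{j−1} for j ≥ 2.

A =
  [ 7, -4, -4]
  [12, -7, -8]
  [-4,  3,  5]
A Jordan chain for λ = 1 of length 2:
v_1 = (2, 4, -1)ᵀ
v_2 = (1, 1, 0)ᵀ

Let N = A − (1)·I. We want v_2 with N^2 v_2 = 0 but N^1 v_2 ≠ 0; then v_{j-1} := N · v_j for j = 2, …, 2.

Pick v_2 = (1, 1, 0)ᵀ.
Then v_1 = N · v_2 = (2, 4, -1)ᵀ.

Sanity check: (A − (1)·I) v_1 = (0, 0, 0)ᵀ = 0. ✓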